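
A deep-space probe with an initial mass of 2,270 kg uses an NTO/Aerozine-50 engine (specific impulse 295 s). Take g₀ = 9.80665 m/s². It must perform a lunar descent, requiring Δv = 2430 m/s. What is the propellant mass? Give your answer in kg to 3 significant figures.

propellant mass ≈ 1290 kg

v_e = Isp · g₀ = 295 × 9.80665 = 2893.0 m/s.
Rocket equation: m₀/m_f = exp(Δv / v_e) = exp(2430 / 2893.0) = exp(0.8400) = 2.3163.
m_f = 2,270 / 2.3163 = 980.011 kg, so propellant = m₀ − m_f = 2,270 − 980.011 = 1,289.989 kg.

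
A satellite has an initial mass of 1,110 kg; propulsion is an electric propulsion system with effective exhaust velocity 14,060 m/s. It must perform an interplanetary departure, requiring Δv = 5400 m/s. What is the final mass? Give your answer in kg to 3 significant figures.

m₀/m_f = exp(Δv / v_e) = exp(5400 / 14060.0) = exp(0.3841) = 1.4682.
m_f = m₀ / 1.4682 = 1,110 / 1.4682 = 756.028 kg.

final mass ≈ 756 kg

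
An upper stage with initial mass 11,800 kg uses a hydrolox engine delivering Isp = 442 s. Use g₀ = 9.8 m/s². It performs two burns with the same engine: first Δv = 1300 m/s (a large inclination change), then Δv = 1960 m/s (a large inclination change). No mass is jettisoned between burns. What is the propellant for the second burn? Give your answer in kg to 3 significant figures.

v_e = Isp · g₀ = 442 × 9.8 = 4331.6 m/s.
After the first burn: m = 11800 × exp(−1300/4331.6) = 11800 × 0.74073 = 8,740.61 kg.
After the second burn: m = 8,740.61 × exp(−1960/4331.6) = 8,740.61 × 0.63604 = 5,559.38 kg.
Second-burn propellant = 8,740.61 − 5,559.38 = 3,181.23 kg.

propellant for the second burn ≈ 3180 kg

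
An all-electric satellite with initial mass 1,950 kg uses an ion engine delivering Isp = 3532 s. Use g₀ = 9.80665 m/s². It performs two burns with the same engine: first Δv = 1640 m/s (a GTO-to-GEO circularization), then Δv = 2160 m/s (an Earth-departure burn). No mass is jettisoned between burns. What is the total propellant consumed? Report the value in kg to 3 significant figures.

total propellant consumed ≈ 203 kg

v_e = Isp · g₀ = 3532 × 9.80665 = 34637.1 m/s.
After the first burn: m = 1950 × exp(−1640/34637.1) = 1950 × 0.95376 = 1,859.83 kg.
After the second burn: m = 1,859.83 × exp(−2160/34637.1) = 1,859.83 × 0.93954 = 1,747.38 kg.
Total propellant = m₀ − m_final = 1950 − 1,747.38 = 202.62 kg.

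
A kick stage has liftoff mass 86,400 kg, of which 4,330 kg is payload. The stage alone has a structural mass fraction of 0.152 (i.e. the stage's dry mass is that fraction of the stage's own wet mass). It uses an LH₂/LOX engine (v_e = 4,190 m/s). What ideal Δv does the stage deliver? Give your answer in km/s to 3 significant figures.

Δv ≈ 6.86 km/s

Stage wet mass = m₀ − payload = 86,400 − 4,330 = 82,070 kg.
Stage dry mass = ε × stage wet mass = 0.152 × 82,070 = 12,474.6 kg.
Burnout mass m_f = stage dry + payload = 12,474.6 + 4,330 = 16,804.6 kg.
From the ideal rocket equation, Δv = v_e · ln(86,400/16,804.6) = 4190.0 × ln(5.141) = 4190.0 × 1.6373 ≈ 6860 m/s.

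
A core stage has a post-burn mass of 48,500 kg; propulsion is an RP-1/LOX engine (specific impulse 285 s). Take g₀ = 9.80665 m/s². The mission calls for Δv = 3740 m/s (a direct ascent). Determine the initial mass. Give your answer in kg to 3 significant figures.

initial mass ≈ 185000 kg

v_e = Isp · g₀ = 285 × 9.80665 = 2794.9 m/s.
Using Δv = v_e ln(m₀/m_f): m₀/m_f = exp(Δv / v_e) = exp(3740 / 2794.9) = exp(1.3382) = 3.8120.
m₀ = m_f × 3.8120 = 48,500 × 3.8120 = 184,882 kg.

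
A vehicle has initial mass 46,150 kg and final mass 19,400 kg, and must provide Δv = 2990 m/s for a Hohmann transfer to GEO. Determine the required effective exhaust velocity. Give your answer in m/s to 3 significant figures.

ln(m₀/m_f) = ln(46150/19400) = ln(2.379) = 0.8666.
From the ideal rocket equation, v_e = Δv / ln(m₀/m_f) = 2990 / 0.8666 = 3450.2 m/s.

v_e ≈ 3450 m/s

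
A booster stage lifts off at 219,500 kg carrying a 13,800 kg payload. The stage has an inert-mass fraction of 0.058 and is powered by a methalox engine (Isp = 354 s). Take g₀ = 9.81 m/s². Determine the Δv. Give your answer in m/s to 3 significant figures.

Δv ≈ 7440 m/s

Stage wet mass = m₀ − payload = 219,500 − 13,800 = 205,700 kg.
Stage dry mass = ε × stage wet mass = 0.058 × 205,700 = 11,930.6 kg.
Burnout mass m_f = stage dry + payload = 11,930.6 + 13,800 = 25,730.6 kg.
v_e = Isp · g₀ = 354 × 9.81 = 3472.7 m/s.
Using Δv = v_e ln(m₀/m_f): Δv = v_e · ln(219,500/25,730.6) = 3472.7 × ln(8.531) = 3472.7 × 2.1437 ≈ 7444 m/s.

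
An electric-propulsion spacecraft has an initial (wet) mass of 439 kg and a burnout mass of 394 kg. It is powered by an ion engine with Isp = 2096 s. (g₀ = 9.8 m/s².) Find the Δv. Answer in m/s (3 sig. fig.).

Δv ≈ 2220 m/s

v_e = Isp · g₀ = 2096 × 9.8 = 20540.8 m/s.
Δv = v_e · ln(m₀/m_f) = 20540.8 × ln(1.114) = 20540.8 × 0.1081 ≈ 2221.5 m/s.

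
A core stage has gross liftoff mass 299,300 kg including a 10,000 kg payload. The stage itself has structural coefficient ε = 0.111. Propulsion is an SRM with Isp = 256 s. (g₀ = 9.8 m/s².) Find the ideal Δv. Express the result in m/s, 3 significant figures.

Stage wet mass = m₀ − payload = 299,300 − 10,000 = 289,300 kg.
Stage dry mass = ε × stage wet mass = 0.111 × 289,300 = 32,112.3 kg.
Burnout mass m_f = stage dry + payload = 32,112.3 + 10,000 = 42,112.3 kg.
v_e = Isp · g₀ = 256 × 9.8 = 2508.8 m/s.
Rocket equation: Δv = v_e · ln(299,300/42,112.3) = 2508.8 × ln(7.107) = 2508.8 × 1.9611 ≈ 4920 m/s.

Δv ≈ 4920 m/s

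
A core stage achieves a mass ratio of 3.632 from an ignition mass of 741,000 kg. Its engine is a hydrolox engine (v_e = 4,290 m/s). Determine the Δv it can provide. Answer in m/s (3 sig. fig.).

Δv ≈ 5530 m/s

Rocket equation: Δv = v_e · ln(3.632) = 4290.0 × 1.2898 ≈ 5533.2 m/s.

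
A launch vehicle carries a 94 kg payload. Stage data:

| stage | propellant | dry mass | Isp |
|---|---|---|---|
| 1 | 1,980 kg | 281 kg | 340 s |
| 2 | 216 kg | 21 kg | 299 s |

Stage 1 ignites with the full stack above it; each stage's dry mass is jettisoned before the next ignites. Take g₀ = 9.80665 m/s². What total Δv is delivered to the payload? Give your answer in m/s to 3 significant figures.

Δv ≈ 7910 m/s

Ignition mass of stage 1 = 1,980+281 + 216+21 + 94 = 2,592 kg.
Stage 1: m₀ = 2,592 kg, m_f = 2,592 − 1,980 = 612 kg; Δv = 340×9.80665×ln(4.235) = 3334.3×1.4435 ≈ 4813 m/s.
Stage 2: m₀ = 331 kg, m_f = 331 − 216 = 115 kg; Δv = 299×9.80665×ln(2.878) = 2932.2×1.0572 ≈ 3100 m/s.
Total Δv = 4813 + 3100 = 7913 m/s.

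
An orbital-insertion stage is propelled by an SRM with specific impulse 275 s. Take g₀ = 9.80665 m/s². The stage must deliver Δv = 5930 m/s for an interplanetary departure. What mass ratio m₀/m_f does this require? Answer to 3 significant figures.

mass ratio ≈ 9.01

v_e = Isp · g₀ = 275 × 9.80665 = 2696.8 m/s.
Using Δv = v_e ln(m₀/m_f): m₀/m_f = exp(Δv / v_e) = exp(5930 / 2696.8) = exp(2.1989) = 9.0149.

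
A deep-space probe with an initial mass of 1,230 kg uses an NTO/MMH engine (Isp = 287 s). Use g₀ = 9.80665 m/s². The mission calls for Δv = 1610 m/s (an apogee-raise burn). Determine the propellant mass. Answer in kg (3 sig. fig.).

propellant mass ≈ 536 kg

v_e = Isp · g₀ = 287 × 9.80665 = 2814.5 m/s.
m₀/m_f = exp(Δv / v_e) = exp(1610 / 2814.5) = exp(0.5720) = 1.7719.
m_f = 1,230 / 1.7719 = 694.17 kg, so propellant = m₀ − m_f = 1,230 − 694.17 = 535.83 kg.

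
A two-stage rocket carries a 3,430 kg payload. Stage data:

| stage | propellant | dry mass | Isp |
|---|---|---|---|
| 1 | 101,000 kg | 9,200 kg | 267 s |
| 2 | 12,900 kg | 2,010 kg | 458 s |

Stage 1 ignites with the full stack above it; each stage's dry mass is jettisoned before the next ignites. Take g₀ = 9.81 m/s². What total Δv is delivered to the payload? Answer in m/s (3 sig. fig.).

Ignition mass of stage 1 = 101,000+9,200 + 12,900+2,010 + 3,430 = 128,540 kg.
Stage 1: m₀ = 128,540 kg, m_f = 128,540 − 101,000 = 27,540 kg; Δv = 267×9.81×ln(4.667) = 2619.3×1.5406 ≈ 4035 m/s.
Stage 2: m₀ = 18,340 kg, m_f = 18,340 − 12,900 = 5,440 kg; Δv = 458×9.81×ln(3.371) = 4493.0×1.2153 ≈ 5460 m/s.
Total Δv = 4035 + 5460 = 9495 m/s.

Δv ≈ 9500 m/s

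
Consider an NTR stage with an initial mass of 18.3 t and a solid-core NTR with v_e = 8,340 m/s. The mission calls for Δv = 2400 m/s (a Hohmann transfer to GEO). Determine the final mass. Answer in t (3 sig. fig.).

final mass ≈ 13.7 t

From the ideal rocket equation, m₀/m_f = exp(Δv / v_e) = exp(2400 / 8340.0) = exp(0.2878) = 1.3335.
m_f = m₀ / 1.3335 = 18.3 / 1.3335 = 13.7233 t.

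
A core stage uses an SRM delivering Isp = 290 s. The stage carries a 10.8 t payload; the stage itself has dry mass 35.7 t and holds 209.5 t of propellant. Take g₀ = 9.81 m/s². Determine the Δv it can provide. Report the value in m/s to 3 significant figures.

v_e = Isp · g₀ = 290 × 9.81 = 2844.9 m/s.
m₀ = payload + dry + propellant = 10.8 + 35.7 + 209.5 = 256 t.
m_f = payload + dry = 10.8 + 35.7 = 46.5 t.
By the Tsiolkovsky rocket equation, Δv = v_e · ln(m₀/m_f) = 2844.9 × ln(5.505) = 2844.9 × 1.7057 ≈ 4852.6 m/s.

Δv ≈ 4850 m/s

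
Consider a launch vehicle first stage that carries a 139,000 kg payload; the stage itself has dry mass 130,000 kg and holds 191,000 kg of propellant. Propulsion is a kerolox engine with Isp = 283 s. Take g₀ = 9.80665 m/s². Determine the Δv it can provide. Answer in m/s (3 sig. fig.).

v_e = Isp · g₀ = 283 × 9.80665 = 2775.3 m/s.
m₀ = payload + dry + propellant = 139,000 + 130,000 + 191,000 = 460,000 kg.
m_f = payload + dry = 139,000 + 130,000 = 269,000 kg.
Δv = v_e · ln(m₀/m_f) = 2775.3 × ln(1.71) = 2775.3 × 0.5365 ≈ 1489.0 m/s.

Δv ≈ 1490 m/s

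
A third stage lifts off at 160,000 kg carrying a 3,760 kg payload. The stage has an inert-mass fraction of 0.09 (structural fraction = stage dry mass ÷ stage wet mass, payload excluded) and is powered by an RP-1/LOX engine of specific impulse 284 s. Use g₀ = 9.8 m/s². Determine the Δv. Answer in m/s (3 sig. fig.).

Δv ≈ 6110 m/s

Stage wet mass = m₀ − payload = 160,000 − 3,760 = 156,240 kg.
Stage dry mass = ε × stage wet mass = 0.09 × 156,240 = 14,061.6 kg.
Burnout mass m_f = stage dry + payload = 14,061.6 + 3,760 = 17,821.6 kg.
v_e = Isp · g₀ = 284 × 9.8 = 2783.2 m/s.
Δv = v_e · ln(160,000/17,821.6) = 2783.2 × ln(8.978) = 2783.2 × 2.1948 ≈ 6108 m/s.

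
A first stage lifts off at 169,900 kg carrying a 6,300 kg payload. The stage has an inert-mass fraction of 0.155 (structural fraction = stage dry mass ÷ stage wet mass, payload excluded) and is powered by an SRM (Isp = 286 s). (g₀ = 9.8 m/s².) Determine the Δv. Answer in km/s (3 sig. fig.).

Δv ≈ 4.71 km/s

Stage wet mass = m₀ − payload = 169,900 − 6,300 = 163,600 kg.
Stage dry mass = ε × stage wet mass = 0.155 × 163,600 = 25,358 kg.
Burnout mass m_f = stage dry + payload = 25,358 + 6,300 = 31,658 kg.
v_e = Isp · g₀ = 286 × 9.8 = 2802.8 m/s.
Δv = v_e · ln(169,900/31,658) = 2802.8 × ln(5.367) = 2802.8 × 1.6802 ≈ 4709 m/s.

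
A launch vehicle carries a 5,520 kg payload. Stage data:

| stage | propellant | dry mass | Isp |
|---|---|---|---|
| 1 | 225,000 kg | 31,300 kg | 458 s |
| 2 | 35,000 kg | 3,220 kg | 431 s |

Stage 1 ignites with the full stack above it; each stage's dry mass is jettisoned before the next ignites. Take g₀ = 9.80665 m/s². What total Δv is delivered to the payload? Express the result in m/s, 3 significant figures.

Ignition mass of stage 1 = 225,000+31,300 + 35,000+3,220 + 5,520 = 300,040 kg.
Stage 1: m₀ = 300,040 kg, m_f = 300,040 − 225,000 = 75,040 kg; Δv = 458×9.80665×ln(3.998) = 4491.4×1.3859 ≈ 6225 m/s.
Stage 2: m₀ = 43,740 kg, m_f = 43,740 − 35,000 = 8,740 kg; Δv = 431×9.80665×ln(5.005) = 4226.7×1.6104 ≈ 6806 m/s.
Total Δv = 6225 + 6806 = 13031 m/s.

Δv ≈ 13000 m/s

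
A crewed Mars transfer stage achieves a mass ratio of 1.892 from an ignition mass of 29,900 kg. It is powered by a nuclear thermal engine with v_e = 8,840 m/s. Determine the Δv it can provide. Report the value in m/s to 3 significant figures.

Δv = v_e · ln(1.892) = 8840.0 × 0.6376 ≈ 5636.7 m/s.

Δv ≈ 5640 m/s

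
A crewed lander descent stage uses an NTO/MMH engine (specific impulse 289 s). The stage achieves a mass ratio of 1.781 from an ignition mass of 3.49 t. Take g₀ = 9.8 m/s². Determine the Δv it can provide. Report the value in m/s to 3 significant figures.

Δv ≈ 1630 m/s

v_e = Isp · g₀ = 289 × 9.8 = 2832.2 m/s.
By the Tsiolkovsky rocket equation, Δv = v_e · ln(1.781) = 2832.2 × 0.5772 ≈ 1634.7 m/s.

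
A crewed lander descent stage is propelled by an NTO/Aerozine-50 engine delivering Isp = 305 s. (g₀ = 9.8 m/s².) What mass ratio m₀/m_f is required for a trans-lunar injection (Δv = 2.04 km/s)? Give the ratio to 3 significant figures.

mass ratio ≈ 1.98

v_e = Isp · g₀ = 305 × 9.8 = 2989.0 m/s.
By the Tsiolkovsky rocket equation, m₀/m_f = exp(Δv / v_e) = exp(2040 / 2989.0) = exp(0.6825) = 1.9788.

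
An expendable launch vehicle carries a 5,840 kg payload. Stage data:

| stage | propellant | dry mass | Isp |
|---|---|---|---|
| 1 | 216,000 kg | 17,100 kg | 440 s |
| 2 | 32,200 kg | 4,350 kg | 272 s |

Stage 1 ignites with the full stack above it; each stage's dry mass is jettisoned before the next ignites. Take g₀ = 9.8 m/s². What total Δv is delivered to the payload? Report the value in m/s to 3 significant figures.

Δv ≈ 10400 m/s

Ignition mass of stage 1 = 216,000+17,100 + 32,200+4,350 + 5,840 = 275,490 kg.
Stage 1: m₀ = 275,490 kg, m_f = 275,490 − 216,000 = 59,490 kg; Δv = 440×9.8×ln(4.631) = 4312.0×1.5327 ≈ 6609 m/s.
Stage 2: m₀ = 42,390 kg, m_f = 42,390 − 32,200 = 10,190 kg; Δv = 272×9.8×ln(4.16) = 2665.6×1.4255 ≈ 3800 m/s.
Total Δv = 6609 + 3800 = 10409 m/s.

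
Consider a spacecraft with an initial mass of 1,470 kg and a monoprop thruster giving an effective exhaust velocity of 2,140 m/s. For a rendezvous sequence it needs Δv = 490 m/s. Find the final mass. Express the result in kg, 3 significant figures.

final mass ≈ 1170 kg

Using Δv = v_e ln(m₀/m_f): m₀/m_f = exp(Δv / v_e) = exp(490 / 2140.0) = exp(0.2290) = 1.2573.
m_f = m₀ / 1.2573 = 1,470 / 1.2573 = 1,169.17 kg.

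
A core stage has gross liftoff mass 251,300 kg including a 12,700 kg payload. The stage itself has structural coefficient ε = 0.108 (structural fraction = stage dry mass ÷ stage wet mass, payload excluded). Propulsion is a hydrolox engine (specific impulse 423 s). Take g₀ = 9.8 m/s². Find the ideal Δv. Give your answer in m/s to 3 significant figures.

Stage wet mass = m₀ − payload = 251,300 − 12,700 = 238,600 kg.
Stage dry mass = ε × stage wet mass = 0.108 × 238,600 = 25,768.8 kg.
Burnout mass m_f = stage dry + payload = 25,768.8 + 12,700 = 38,468.8 kg.
v_e = Isp · g₀ = 423 × 9.8 = 4145.4 m/s.
By the Tsiolkovsky rocket equation, Δv = v_e · ln(251,300/38,468.8) = 4145.4 × ln(6.533) = 4145.4 × 1.8768 ≈ 7780 m/s.

Δv ≈ 7780 m/s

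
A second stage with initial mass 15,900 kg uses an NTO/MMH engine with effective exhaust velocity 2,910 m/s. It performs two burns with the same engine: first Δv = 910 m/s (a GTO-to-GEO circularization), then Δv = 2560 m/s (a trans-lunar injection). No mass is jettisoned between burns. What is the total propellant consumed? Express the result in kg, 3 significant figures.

total propellant consumed ≈ 11100 kg

After the first burn: m = 15900 × exp(−910/2910.0) = 15900 × 0.73146 = 11,630.2 kg.
After the second burn: m = 11,630.2 × exp(−2560/2910.0) = 11,630.2 × 0.41490 = 4,825.37 kg.
Total propellant = m₀ − m_final = 15900 − 4,825.37 = 11,074.63 kg.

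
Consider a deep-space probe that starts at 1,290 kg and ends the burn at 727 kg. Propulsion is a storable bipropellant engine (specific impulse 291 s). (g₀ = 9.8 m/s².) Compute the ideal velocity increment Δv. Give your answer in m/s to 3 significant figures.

Δv ≈ 1640 m/s

v_e = Isp · g₀ = 291 × 9.8 = 2851.8 m/s.
Rocket equation: Δv = v_e · ln(m₀/m_f) = 2851.8 × ln(1.774) = 2851.8 × 0.5735 ≈ 1635.4 m/s.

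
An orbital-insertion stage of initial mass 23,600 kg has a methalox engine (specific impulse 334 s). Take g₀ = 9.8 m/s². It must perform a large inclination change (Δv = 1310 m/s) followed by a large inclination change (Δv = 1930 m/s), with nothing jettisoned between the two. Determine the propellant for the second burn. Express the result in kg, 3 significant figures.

v_e = Isp · g₀ = 334 × 9.8 = 3273.2 m/s.
After the first burn: m = 23600 × exp(−1310/3273.2) = 23600 × 0.67017 = 15,816 kg.
After the second burn: m = 15,816 × exp(−1930/3273.2) = 15,816 × 0.55453 = 8,770.45 kg.
Second-burn propellant = 15,816 − 8,770.45 = 7,045.55 kg.

propellant for the second burn ≈ 7050 kg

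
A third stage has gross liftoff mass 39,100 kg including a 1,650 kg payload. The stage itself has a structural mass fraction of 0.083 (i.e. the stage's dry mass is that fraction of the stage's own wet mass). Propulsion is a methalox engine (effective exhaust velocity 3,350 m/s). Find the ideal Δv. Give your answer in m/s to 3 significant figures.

Δv ≈ 7060 m/s

Stage wet mass = m₀ − payload = 39,100 − 1,650 = 37,450 kg.
Stage dry mass = ε × stage wet mass = 0.083 × 37,450 = 3,108.35 kg.
Burnout mass m_f = stage dry + payload = 3,108.35 + 1,650 = 4,758.35 kg.
Using Δv = v_e ln(m₀/m_f): Δv = v_e · ln(39,100/4,758.35) = 3350.0 × ln(8.217) = 3350.0 × 2.1062 ≈ 7056 m/s.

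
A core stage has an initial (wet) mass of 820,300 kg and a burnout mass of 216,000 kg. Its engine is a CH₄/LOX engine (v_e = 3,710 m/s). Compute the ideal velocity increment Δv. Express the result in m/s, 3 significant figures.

Δv ≈ 4950 m/s

Rocket equation: Δv = v_e · ln(m₀/m_f) = 3710.0 × ln(3.798) = 3710.0 × 1.3344 ≈ 4950.6 m/s.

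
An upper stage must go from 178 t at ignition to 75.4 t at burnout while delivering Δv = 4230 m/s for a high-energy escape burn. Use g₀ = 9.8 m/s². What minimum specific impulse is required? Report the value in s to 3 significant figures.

ln(m₀/m_f) = ln(178000/75400) = ln(2.361) = 0.8590.
v_e = Δv / ln(m₀/m_f) = 4230 / 0.8590 = 4924.5 m/s.
Isp = v_e / g₀ = 4924.5 / 9.8 = 502.5 s.

Isp ≈ 502 s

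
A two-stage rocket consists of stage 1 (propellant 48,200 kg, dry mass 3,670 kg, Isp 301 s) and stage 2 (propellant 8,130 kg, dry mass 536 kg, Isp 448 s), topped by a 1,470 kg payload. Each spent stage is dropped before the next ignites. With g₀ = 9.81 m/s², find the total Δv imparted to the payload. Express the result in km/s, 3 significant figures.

Ignition mass of stage 1 = 48,200+3,670 + 8,130+536 + 1,470 = 62,006 kg.
Stage 1: m₀ = 62,006 kg, m_f = 62,006 − 48,200 = 13,806 kg; Δv = 301×9.81×ln(4.491) = 2952.8×1.5021 ≈ 4435 m/s.
Stage 2: m₀ = 10,136 kg, m_f = 10,136 − 8,130 = 2,006 kg; Δv = 448×9.81×ln(5.053) = 4394.9×1.6200 ≈ 7119 m/s.
Total Δv = 4435 + 7119 = 11554 m/s.

Δv ≈ 11.6 km/s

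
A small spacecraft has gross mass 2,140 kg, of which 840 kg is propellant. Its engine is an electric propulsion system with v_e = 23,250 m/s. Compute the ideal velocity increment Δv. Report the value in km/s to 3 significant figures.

Δv ≈ 11.6 km/s

m_f = m₀ − m_prop = 2,140 − 840 = 1,300 kg.
Δv = v_e · ln(m₀/m_f) = 23250.0 × ln(1.646) = 23250.0 × 0.4984 ≈ 11588.8 m/s.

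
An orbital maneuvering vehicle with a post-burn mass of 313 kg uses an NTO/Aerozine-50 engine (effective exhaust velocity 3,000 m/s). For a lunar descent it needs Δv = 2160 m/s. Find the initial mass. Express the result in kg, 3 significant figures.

m₀/m_f = exp(Δv / v_e) = exp(2160 / 3000.0) = exp(0.7200) = 2.0544.
m₀ = m_f × 2.0544 = 313 × 2.0544 = 643.027 kg.

initial mass ≈ 643 kg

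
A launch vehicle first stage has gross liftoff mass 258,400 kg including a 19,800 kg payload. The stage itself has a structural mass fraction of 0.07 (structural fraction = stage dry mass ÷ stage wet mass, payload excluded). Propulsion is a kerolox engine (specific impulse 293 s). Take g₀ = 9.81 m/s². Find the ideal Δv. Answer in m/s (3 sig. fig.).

Δv ≈ 5630 m/s

Stage wet mass = m₀ − payload = 258,400 − 19,800 = 238,600 kg.
Stage dry mass = ε × stage wet mass = 0.07 × 238,600 = 16,702 kg.
Burnout mass m_f = stage dry + payload = 16,702 + 19,800 = 36,502 kg.
v_e = Isp · g₀ = 293 × 9.81 = 2874.3 m/s.
From the ideal rocket equation, Δv = v_e · ln(258,400/36,502) = 2874.3 × ln(7.079) = 2874.3 × 1.9571 ≈ 5625 m/s.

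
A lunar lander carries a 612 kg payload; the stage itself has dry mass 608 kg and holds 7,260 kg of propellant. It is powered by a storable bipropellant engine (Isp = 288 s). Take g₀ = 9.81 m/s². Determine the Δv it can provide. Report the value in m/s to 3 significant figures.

Δv ≈ 5480 m/s

v_e = Isp · g₀ = 288 × 9.81 = 2825.3 m/s.
m₀ = payload + dry + propellant = 612 + 608 + 7,260 = 8,480 kg.
m_f = payload + dry = 612 + 608 = 1,220 kg.
Using Δv = v_e ln(m₀/m_f): Δv = v_e · ln(m₀/m_f) = 2825.3 × ln(6.951) = 2825.3 × 1.9389 ≈ 5477.8 m/s.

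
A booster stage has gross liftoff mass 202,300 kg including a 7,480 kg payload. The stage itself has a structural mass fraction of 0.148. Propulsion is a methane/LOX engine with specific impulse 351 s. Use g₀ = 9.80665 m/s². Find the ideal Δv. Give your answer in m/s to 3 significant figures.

Stage wet mass = m₀ − payload = 202,300 − 7,480 = 194,820 kg.
Stage dry mass = ε × stage wet mass = 0.148 × 194,820 = 28,833.4 kg.
Burnout mass m_f = stage dry + payload = 28,833.4 + 7,480 = 36,313.4 kg.
v_e = Isp · g₀ = 351 × 9.80665 = 3442.1 m/s.
From the ideal rocket equation, Δv = v_e · ln(202,300/36,313.4) = 3442.1 × ln(5.571) = 3442.1 × 1.7176 ≈ 5912 m/s.

Δv ≈ 5910 m/s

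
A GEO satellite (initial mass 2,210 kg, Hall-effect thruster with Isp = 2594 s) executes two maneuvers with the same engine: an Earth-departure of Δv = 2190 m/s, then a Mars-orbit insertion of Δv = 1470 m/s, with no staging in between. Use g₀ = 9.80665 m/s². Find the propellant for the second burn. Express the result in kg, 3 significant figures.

propellant for the second burn ≈ 114 kg

v_e = Isp · g₀ = 2594 × 9.80665 = 25438.5 m/s.
After the first burn: m = 2210 × exp(−2190/25438.5) = 2210 × 0.91751 = 2,027.7 kg.
After the second burn: m = 2,027.7 × exp(−1470/25438.5) = 2,027.7 × 0.94385 = 1,913.84 kg.
Second-burn propellant = 2,027.7 − 1,913.84 = 113.86 kg.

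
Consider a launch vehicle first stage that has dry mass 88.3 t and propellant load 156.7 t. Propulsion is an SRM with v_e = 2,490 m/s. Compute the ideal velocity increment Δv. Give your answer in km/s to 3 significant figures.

Δv ≈ 2.54 km/s

m₀ = m_dry + m_prop = 88.3 + 156.7 = 245 t.
By the Tsiolkovsky rocket equation, Δv = v_e · ln(m₀/m_f) = 2490.0 × ln(2.775) = 2490.0 × 1.0205 ≈ 2541.1 m/s.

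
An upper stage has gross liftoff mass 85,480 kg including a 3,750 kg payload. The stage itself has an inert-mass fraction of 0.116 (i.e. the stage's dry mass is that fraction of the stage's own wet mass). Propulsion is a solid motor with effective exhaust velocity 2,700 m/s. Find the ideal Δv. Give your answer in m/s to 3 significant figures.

Stage wet mass = m₀ − payload = 85,480 − 3,750 = 81,730 kg.
Stage dry mass = ε × stage wet mass = 0.116 × 81,730 = 9,480.68 kg.
Burnout mass m_f = stage dry + payload = 9,480.68 + 3,750 = 13,230.68 kg.
By the Tsiolkovsky rocket equation, Δv = v_e · ln(85,480/13,230.68) = 2700.0 × ln(6.461) = 2700.0 × 1.8657 ≈ 5038 m/s.

Δv ≈ 5040 m/s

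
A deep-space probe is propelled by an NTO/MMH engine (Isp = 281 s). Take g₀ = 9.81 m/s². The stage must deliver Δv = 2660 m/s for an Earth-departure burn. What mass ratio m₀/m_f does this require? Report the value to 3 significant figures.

mass ratio ≈ 2.62

v_e = Isp · g₀ = 281 × 9.81 = 2756.6 m/s.
m₀/m_f = exp(Δv / v_e) = exp(2660 / 2756.6) = exp(0.9650) = 2.6247.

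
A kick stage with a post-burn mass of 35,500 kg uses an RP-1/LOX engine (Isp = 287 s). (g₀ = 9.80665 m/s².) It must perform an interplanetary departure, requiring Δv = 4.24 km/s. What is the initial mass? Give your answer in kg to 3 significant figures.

v_e = Isp · g₀ = 287 × 9.80665 = 2814.5 m/s.
Rocket equation: m₀/m_f = exp(Δv / v_e) = exp(4240 / 2814.5) = exp(1.5065) = 4.5108.
m₀ = m_f × 4.5108 = 35,500 × 4.5108 = 160,133 kg.

initial mass ≈ 160000 kg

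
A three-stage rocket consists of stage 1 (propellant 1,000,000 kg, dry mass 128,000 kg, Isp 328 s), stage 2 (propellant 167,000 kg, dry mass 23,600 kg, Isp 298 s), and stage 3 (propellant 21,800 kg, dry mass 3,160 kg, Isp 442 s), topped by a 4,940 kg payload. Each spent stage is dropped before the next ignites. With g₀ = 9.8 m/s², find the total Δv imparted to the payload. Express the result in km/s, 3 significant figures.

Ignition mass of stage 1 = 1,000,000+128,000 + 167,000+23,600 + 21,800+3,160 + 4,940 = 1,348,500 kg.
Stage 1: m₀ = 1,348,500 kg, m_f = 1,348,500 − 1,000,000 = 348,500 kg; Δv = 328×9.8×ln(3.869) = 3214.4×1.3531 ≈ 4349 m/s.
Stage 2: m₀ = 220,500 kg, m_f = 220,500 − 167,000 = 53,500 kg; Δv = 298×9.8×ln(4.121) = 2920.4×1.4162 ≈ 4136 m/s.
Stage 3: m₀ = 29,900 kg, m_f = 29,900 − 21,800 = 8,100 kg; Δv = 442×9.8×ln(3.691) = 4331.6×1.3060 ≈ 5657 m/s.
Total Δv = 4349 + 4136 + 5657 = 14142 m/s.

Δv ≈ 14.1 km/s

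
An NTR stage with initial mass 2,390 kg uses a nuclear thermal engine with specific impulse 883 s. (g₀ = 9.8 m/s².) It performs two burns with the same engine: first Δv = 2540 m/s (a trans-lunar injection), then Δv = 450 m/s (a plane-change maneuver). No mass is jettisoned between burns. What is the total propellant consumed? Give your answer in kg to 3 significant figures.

v_e = Isp · g₀ = 883 × 9.8 = 8653.4 m/s.
After the first burn: m = 2390 × exp(−2540/8653.4) = 2390 × 0.74563 = 1,782.06 kg.
After the second burn: m = 1,782.06 × exp(−450/8653.4) = 1,782.06 × 0.94933 = 1,691.76 kg.
Total propellant = m₀ − m_final = 2390 − 1,691.76 = 698.24 kg.

total propellant consumed ≈ 698 kg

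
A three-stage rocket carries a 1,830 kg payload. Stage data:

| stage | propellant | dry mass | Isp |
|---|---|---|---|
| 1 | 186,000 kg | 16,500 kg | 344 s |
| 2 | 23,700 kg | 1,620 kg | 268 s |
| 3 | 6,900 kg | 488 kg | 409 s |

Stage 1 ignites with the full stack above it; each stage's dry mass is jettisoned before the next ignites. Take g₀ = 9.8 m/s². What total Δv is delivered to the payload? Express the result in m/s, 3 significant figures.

Ignition mass of stage 1 = 186,000+16,500 + 23,700+1,620 + 6,900+488 + 1,830 = 237,038 kg.
Stage 1: m₀ = 237,038 kg, m_f = 237,038 − 186,000 = 51,038 kg; Δv = 344×9.8×ln(4.644) = 3371.2×1.5357 ≈ 5177 m/s.
Stage 2: m₀ = 34,538 kg, m_f = 34,538 − 23,700 = 10,838 kg; Δv = 268×9.8×ln(3.187) = 2626.4×1.1590 ≈ 3044 m/s.
Stage 3: m₀ = 9,218 kg, m_f = 9,218 − 6,900 = 2,318 kg; Δv = 409×9.8×ln(3.977) = 4008.2×1.3805 ≈ 5533 m/s.
Total Δv = 5177 + 3044 + 5533 = 13754 m/s.

Δv ≈ 13800 m/s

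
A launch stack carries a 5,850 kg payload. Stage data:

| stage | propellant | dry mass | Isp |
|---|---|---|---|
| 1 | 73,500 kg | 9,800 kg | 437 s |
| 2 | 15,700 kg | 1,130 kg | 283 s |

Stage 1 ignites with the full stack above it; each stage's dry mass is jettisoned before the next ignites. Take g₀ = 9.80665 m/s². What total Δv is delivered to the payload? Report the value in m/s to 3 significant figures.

Ignition mass of stage 1 = 73,500+9,800 + 15,700+1,130 + 5,850 = 105,980 kg.
Stage 1: m₀ = 105,980 kg, m_f = 105,980 − 73,500 = 32,480 kg; Δv = 437×9.80665×ln(3.263) = 4285.5×1.1826 ≈ 5068 m/s.
Stage 2: m₀ = 22,680 kg, m_f = 22,680 − 15,700 = 6,980 kg; Δv = 283×9.80665×ln(3.249) = 2775.3×1.1784 ≈ 3270 m/s.
Total Δv = 5068 + 3270 = 8338 m/s.

Δv ≈ 8340 m/s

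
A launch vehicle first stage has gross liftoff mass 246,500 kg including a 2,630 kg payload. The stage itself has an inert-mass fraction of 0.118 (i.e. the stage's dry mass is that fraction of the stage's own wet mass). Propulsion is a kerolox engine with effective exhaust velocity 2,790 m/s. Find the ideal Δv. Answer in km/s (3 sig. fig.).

Δv ≈ 5.75 km/s

Stage wet mass = m₀ − payload = 246,500 − 2,630 = 243,870 kg.
Stage dry mass = ε × stage wet mass = 0.118 × 243,870 = 28,776.7 kg.
Burnout mass m_f = stage dry + payload = 28,776.7 + 2,630 = 31,406.7 kg.
Δv = v_e · ln(246,500/31,406.7) = 2790.0 × ln(7.849) = 2790.0 × 2.0603 ≈ 5748 m/s.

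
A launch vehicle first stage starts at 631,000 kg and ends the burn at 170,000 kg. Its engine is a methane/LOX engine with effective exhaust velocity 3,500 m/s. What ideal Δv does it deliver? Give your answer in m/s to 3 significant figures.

Rocket equation: Δv = v_e · ln(m₀/m_f) = 3500.0 × ln(3.712) = 3500.0 × 1.3115 ≈ 4590.3 m/s.

Δv ≈ 4590 m/s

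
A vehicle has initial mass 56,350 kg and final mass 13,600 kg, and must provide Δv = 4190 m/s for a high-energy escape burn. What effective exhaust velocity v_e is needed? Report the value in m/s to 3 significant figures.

v_e ≈ 2950 m/s

ln(m₀/m_f) = ln(56350/13600) = ln(4.143) = 1.4215.
By the Tsiolkovsky rocket equation, v_e = Δv / ln(m₀/m_f) = 4190 / 1.4215 = 2947.6 m/s.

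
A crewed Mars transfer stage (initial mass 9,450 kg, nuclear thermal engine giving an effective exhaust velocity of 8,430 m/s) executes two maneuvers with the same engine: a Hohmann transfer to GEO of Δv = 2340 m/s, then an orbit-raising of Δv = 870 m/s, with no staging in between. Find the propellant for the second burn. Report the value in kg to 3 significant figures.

propellant for the second burn ≈ 702 kg

After the first burn: m = 9450 × exp(−2340/8430.0) = 9450 × 0.75761 = 7,159.41 kg.
After the second burn: m = 7,159.41 × exp(−870/8430.0) = 7,159.41 × 0.90194 = 6,457.36 kg.
Second-burn propellant = 7,159.41 − 6,457.36 = 702.05 kg.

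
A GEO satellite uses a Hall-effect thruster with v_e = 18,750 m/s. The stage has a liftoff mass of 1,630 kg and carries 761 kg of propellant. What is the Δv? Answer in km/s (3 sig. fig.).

Δv ≈ 11.8 km/s

m_f = m₀ − m_prop = 1,630 − 761 = 869 kg.
By the Tsiolkovsky rocket equation, Δv = v_e · ln(m₀/m_f) = 18750.0 × ln(1.876) = 18750.0 × 0.6290 ≈ 11793.6 m/s.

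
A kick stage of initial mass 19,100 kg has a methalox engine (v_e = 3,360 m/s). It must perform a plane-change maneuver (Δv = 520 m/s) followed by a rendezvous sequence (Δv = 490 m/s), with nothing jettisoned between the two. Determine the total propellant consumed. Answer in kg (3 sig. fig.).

total propellant consumed ≈ 4960 kg

After the first burn: m = 19100 × exp(−520/3360.0) = 19100 × 0.85662 = 16,361.4 kg.
After the second burn: m = 16,361.4 × exp(−490/3360.0) = 16,361.4 × 0.86430 = 14,141.2 kg.
Total propellant = m₀ − m_final = 19100 − 14,141.2 = 4,958.8 kg.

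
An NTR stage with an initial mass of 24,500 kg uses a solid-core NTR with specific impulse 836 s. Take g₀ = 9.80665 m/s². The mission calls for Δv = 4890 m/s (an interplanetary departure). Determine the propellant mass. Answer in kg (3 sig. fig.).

v_e = Isp · g₀ = 836 × 9.80665 = 8198.4 m/s.
Using Δv = v_e ln(m₀/m_f): m₀/m_f = exp(Δv / v_e) = exp(4890 / 8198.4) = exp(0.5965) = 1.8157.
m_f = 24,500 / 1.8157 = 13,493.4 kg, so propellant = m₀ − m_f = 24,500 − 13,493.4 = 11,006.6 kg.

propellant mass ≈ 11000 kg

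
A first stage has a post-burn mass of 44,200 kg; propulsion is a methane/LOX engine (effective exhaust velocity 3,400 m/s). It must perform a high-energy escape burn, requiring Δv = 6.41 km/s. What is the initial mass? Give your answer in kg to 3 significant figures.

initial mass ≈ 291000 kg

By the Tsiolkovsky rocket equation, m₀/m_f = exp(Δv / v_e) = exp(6410 / 3400.0) = exp(1.8853) = 6.5883.
m₀ = m_f × 6.5883 = 44,200 × 6.5883 = 291,203 kg.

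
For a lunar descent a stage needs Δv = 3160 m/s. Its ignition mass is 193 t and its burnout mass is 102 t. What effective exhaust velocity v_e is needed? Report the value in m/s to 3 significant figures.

ln(m₀/m_f) = ln(193000/102000) = ln(1.892) = 0.6377.
Rocket equation: v_e = Δv / ln(m₀/m_f) = 3160 / 0.6377 = 4955.2 m/s.

v_e ≈ 4960 m/s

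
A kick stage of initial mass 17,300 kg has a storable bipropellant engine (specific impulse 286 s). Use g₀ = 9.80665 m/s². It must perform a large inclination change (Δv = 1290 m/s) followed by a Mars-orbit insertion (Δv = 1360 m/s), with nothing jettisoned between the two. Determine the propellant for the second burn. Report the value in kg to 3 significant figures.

v_e = Isp · g₀ = 286 × 9.80665 = 2804.7 m/s.
After the first burn: m = 17300 × exp(−1290/2804.7) = 17300 × 0.63132 = 10,921.8 kg.
After the second burn: m = 10,921.8 × exp(−1360/2804.7) = 10,921.8 × 0.61576 = 6,725.21 kg.
Second-burn propellant = 10,921.8 − 6,725.21 = 4,196.59 kg.

propellant for the second burn ≈ 4200 kg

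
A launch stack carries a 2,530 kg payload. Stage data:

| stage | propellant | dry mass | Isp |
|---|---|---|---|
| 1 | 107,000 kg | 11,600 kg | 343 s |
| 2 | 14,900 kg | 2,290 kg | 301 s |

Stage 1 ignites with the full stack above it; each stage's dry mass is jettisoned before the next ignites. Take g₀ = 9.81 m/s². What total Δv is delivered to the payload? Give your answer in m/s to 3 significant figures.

Δv ≈ 9160 m/s

Ignition mass of stage 1 = 107,000+11,600 + 14,900+2,290 + 2,530 = 138,320 kg.
Stage 1: m₀ = 138,320 kg, m_f = 138,320 − 107,000 = 31,320 kg; Δv = 343×9.81×ln(4.416) = 3364.8×1.4853 ≈ 4998 m/s.
Stage 2: m₀ = 19,720 kg, m_f = 19,720 − 14,900 = 4,820 kg; Δv = 301×9.81×ln(4.091) = 2952.8×1.4089 ≈ 4160 m/s.
Total Δv = 4998 + 4160 = 9158 m/s.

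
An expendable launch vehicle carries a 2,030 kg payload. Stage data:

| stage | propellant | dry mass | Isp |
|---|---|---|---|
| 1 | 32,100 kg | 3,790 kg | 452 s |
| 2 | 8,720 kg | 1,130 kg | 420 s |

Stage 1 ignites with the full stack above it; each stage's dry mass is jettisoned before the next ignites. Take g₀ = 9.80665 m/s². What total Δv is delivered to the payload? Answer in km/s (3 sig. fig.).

Δv ≈ 10.4 km/s

Ignition mass of stage 1 = 32,100+3,790 + 8,720+1,130 + 2,030 = 47,770 kg.
Stage 1: m₀ = 47,770 kg, m_f = 47,770 − 32,100 = 15,670 kg; Δv = 452×9.80665×ln(3.049) = 4432.6×1.1146 ≈ 4941 m/s.
Stage 2: m₀ = 11,880 kg, m_f = 11,880 − 8,720 = 3,160 kg; Δv = 420×9.80665×ln(3.759) = 4118.8×1.3243 ≈ 5454 m/s.
Total Δv = 4941 + 5454 = 10395 m/s.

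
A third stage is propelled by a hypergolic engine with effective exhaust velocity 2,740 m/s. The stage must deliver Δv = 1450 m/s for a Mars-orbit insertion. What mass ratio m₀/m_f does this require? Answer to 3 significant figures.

From the ideal rocket equation, m₀/m_f = exp(Δv / v_e) = exp(1450 / 2740.0) = exp(0.5292) = 1.6976.

mass ratio ≈ 1.70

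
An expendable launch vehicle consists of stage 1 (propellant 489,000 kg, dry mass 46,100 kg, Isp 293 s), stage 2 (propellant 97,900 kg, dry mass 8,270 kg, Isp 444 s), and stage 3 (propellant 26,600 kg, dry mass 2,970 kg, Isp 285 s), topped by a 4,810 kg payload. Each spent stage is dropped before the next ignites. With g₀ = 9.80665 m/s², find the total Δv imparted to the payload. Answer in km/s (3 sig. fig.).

Ignition mass of stage 1 = 489,000+46,100 + 97,900+8,270 + 26,600+2,970 + 4,810 = 675,650 kg.
Stage 1: m₀ = 675,650 kg, m_f = 675,650 − 489,000 = 186,650 kg; Δv = 293×9.80665×ln(3.62) = 2873.3×1.2864 ≈ 3696 m/s.
Stage 2: m₀ = 140,550 kg, m_f = 140,550 − 97,900 = 42,650 kg; Δv = 444×9.80665×ln(3.295) = 4354.2×1.1925 ≈ 5192 m/s.
Stage 3: m₀ = 34,380 kg, m_f = 34,380 − 26,600 = 7,780 kg; Δv = 285×9.80665×ln(4.419) = 2794.9×1.4859 ≈ 4153 m/s.
Total Δv = 3696 + 5192 + 4153 = 13041 m/s.

Δv ≈ 13.0 km/s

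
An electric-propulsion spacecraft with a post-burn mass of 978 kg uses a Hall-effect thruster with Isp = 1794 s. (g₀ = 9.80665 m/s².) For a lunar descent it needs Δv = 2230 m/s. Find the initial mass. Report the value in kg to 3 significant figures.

v_e = Isp · g₀ = 1794 × 9.80665 = 17593.1 m/s.
Using Δv = v_e ln(m₀/m_f): m₀/m_f = exp(Δv / v_e) = exp(2230 / 17593.1) = exp(0.1268) = 1.1351.
m₀ = m_f × 1.1351 = 978 × 1.1351 = 1,110.13 kg.

initial mass ≈ 1110 kg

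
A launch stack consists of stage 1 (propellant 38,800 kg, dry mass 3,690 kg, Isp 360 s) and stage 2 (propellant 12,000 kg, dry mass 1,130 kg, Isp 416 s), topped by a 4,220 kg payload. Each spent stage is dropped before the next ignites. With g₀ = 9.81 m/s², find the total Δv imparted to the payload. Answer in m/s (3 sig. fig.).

Δv ≈ 8490 m/s

Ignition mass of stage 1 = 38,800+3,690 + 12,000+1,130 + 4,220 = 59,840 kg.
Stage 1: m₀ = 59,840 kg, m_f = 59,840 − 38,800 = 21,040 kg; Δv = 360×9.81×ln(2.844) = 3531.6×1.0452 ≈ 3691 m/s.
Stage 2: m₀ = 17,350 kg, m_f = 17,350 − 12,000 = 5,350 kg; Δv = 416×9.81×ln(3.243) = 4081.0×1.1765 ≈ 4801 m/s.
Total Δv = 3691 + 4801 = 8492 m/s.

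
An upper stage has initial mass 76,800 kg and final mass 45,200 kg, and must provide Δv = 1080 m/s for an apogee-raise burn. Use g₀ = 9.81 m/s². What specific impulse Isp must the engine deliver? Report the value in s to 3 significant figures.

ln(m₀/m_f) = ln(76800/45200) = ln(1.699) = 0.5301.
Using Δv = v_e ln(m₀/m_f): v_e = Δv / ln(m₀/m_f) = 1080 / 0.5301 = 2037.3 m/s.
Isp = v_e / g₀ = 2037.3 / 9.81 = 207.7 s.

Isp ≈ 208 s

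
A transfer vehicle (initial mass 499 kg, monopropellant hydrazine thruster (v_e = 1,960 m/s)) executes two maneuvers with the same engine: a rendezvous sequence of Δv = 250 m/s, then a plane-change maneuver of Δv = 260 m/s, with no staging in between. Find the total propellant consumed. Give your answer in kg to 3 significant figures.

After the first burn: m = 499 × exp(−250/1960.0) = 499 × 0.88025 = 439.245 kg.
After the second burn: m = 439.245 × exp(−260/1960.0) = 439.245 × 0.87577 = 384.678 kg.
Total propellant = m₀ − m_final = 499 − 384.678 = 114.322 kg.

total propellant consumed ≈ 114 kg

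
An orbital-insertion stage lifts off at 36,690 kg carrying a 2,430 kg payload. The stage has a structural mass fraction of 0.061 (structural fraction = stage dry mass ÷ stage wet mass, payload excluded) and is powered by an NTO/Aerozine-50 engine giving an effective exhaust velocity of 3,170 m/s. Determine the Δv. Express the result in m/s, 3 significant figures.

Stage wet mass = m₀ − payload = 36,690 − 2,430 = 34,260 kg.
Stage dry mass = ε × stage wet mass = 0.061 × 34,260 = 2,089.86 kg.
Burnout mass m_f = stage dry + payload = 2,089.86 + 2,430 = 4,519.86 kg.
Δv = v_e · ln(36,690/4,519.86) = 3170.0 × ln(8.118) = 3170.0 × 2.0940 ≈ 6638 m/s.

Δv ≈ 6640 m/s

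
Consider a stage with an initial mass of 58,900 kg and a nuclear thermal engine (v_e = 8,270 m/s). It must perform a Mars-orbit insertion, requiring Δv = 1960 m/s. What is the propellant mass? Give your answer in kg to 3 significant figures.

Using Δv = v_e ln(m₀/m_f): m₀/m_f = exp(Δv / v_e) = exp(1960 / 8270.0) = exp(0.2370) = 1.2674.
m_f = 58,900 / 1.2674 = 46,473.1 kg, so propellant = m₀ − m_f = 58,900 − 46,473.1 = 12,426.9 kg.

propellant mass ≈ 12400 kg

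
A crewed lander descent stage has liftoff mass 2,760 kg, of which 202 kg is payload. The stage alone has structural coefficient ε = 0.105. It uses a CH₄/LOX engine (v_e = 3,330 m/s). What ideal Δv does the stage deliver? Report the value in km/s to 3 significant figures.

Δv ≈ 5.89 km/s

Stage wet mass = m₀ − payload = 2,760 − 202 = 2,558 kg.
Stage dry mass = ε × stage wet mass = 0.105 × 2,558 = 268.59 kg.
Burnout mass m_f = stage dry + payload = 268.59 + 202 = 470.59 kg.
Using Δv = v_e ln(m₀/m_f): Δv = v_e · ln(2,760/470.59) = 3330.0 × ln(5.865) = 3330.0 × 1.7690 ≈ 5891 m/s.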